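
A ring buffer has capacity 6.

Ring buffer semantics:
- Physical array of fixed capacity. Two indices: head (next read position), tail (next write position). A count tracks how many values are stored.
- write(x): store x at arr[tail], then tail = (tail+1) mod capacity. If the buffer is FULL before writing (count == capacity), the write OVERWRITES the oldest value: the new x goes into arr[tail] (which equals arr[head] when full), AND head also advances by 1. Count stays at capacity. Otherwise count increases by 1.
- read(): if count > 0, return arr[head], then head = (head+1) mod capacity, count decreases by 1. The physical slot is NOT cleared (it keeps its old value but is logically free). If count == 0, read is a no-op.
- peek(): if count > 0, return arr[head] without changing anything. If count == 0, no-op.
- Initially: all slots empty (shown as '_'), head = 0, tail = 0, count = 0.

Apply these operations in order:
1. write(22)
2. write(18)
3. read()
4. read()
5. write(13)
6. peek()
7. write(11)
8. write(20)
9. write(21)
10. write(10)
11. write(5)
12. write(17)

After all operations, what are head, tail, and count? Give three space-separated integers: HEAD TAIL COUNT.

Answer: 3 3 6

Derivation:
After op 1 (write(22)): arr=[22 _ _ _ _ _] head=0 tail=1 count=1
After op 2 (write(18)): arr=[22 18 _ _ _ _] head=0 tail=2 count=2
After op 3 (read()): arr=[22 18 _ _ _ _] head=1 tail=2 count=1
After op 4 (read()): arr=[22 18 _ _ _ _] head=2 tail=2 count=0
After op 5 (write(13)): arr=[22 18 13 _ _ _] head=2 tail=3 count=1
After op 6 (peek()): arr=[22 18 13 _ _ _] head=2 tail=3 count=1
After op 7 (write(11)): arr=[22 18 13 11 _ _] head=2 tail=4 count=2
After op 8 (write(20)): arr=[22 18 13 11 20 _] head=2 tail=5 count=3
After op 9 (write(21)): arr=[22 18 13 11 20 21] head=2 tail=0 count=4
After op 10 (write(10)): arr=[10 18 13 11 20 21] head=2 tail=1 count=5
After op 11 (write(5)): arr=[10 5 13 11 20 21] head=2 tail=2 count=6
After op 12 (write(17)): arr=[10 5 17 11 20 21] head=3 tail=3 count=6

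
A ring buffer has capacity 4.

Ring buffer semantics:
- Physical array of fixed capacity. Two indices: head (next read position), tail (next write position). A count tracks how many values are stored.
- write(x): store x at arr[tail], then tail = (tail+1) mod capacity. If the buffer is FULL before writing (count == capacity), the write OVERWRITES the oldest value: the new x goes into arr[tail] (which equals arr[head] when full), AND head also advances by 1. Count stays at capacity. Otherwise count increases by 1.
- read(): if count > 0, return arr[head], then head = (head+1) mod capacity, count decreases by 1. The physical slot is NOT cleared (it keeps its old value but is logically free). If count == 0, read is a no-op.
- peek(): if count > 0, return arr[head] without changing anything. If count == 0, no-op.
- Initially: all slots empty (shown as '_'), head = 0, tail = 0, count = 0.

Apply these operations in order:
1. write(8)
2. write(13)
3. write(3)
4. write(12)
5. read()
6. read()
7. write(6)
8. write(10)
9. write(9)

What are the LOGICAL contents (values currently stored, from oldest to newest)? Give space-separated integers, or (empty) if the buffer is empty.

Answer: 12 6 10 9

Derivation:
After op 1 (write(8)): arr=[8 _ _ _] head=0 tail=1 count=1
After op 2 (write(13)): arr=[8 13 _ _] head=0 tail=2 count=2
After op 3 (write(3)): arr=[8 13 3 _] head=0 tail=3 count=3
After op 4 (write(12)): arr=[8 13 3 12] head=0 tail=0 count=4
After op 5 (read()): arr=[8 13 3 12] head=1 tail=0 count=3
After op 6 (read()): arr=[8 13 3 12] head=2 tail=0 count=2
After op 7 (write(6)): arr=[6 13 3 12] head=2 tail=1 count=3
After op 8 (write(10)): arr=[6 10 3 12] head=2 tail=2 count=4
After op 9 (write(9)): arr=[6 10 9 12] head=3 tail=3 count=4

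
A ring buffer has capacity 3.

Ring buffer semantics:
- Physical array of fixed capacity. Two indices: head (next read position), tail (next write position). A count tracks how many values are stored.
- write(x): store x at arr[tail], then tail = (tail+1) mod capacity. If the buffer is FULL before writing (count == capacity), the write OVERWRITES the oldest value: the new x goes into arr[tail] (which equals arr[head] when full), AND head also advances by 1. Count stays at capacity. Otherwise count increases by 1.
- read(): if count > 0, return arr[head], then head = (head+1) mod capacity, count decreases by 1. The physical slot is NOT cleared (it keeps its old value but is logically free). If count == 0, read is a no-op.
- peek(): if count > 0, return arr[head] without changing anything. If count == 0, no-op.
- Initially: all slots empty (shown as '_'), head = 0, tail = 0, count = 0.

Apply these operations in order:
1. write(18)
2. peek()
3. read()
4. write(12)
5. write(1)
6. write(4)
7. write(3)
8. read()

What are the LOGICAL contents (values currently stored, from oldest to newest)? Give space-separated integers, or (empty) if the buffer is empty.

Answer: 4 3

Derivation:
After op 1 (write(18)): arr=[18 _ _] head=0 tail=1 count=1
After op 2 (peek()): arr=[18 _ _] head=0 tail=1 count=1
After op 3 (read()): arr=[18 _ _] head=1 tail=1 count=0
After op 4 (write(12)): arr=[18 12 _] head=1 tail=2 count=1
After op 5 (write(1)): arr=[18 12 1] head=1 tail=0 count=2
After op 6 (write(4)): arr=[4 12 1] head=1 tail=1 count=3
After op 7 (write(3)): arr=[4 3 1] head=2 tail=2 count=3
After op 8 (read()): arr=[4 3 1] head=0 tail=2 count=2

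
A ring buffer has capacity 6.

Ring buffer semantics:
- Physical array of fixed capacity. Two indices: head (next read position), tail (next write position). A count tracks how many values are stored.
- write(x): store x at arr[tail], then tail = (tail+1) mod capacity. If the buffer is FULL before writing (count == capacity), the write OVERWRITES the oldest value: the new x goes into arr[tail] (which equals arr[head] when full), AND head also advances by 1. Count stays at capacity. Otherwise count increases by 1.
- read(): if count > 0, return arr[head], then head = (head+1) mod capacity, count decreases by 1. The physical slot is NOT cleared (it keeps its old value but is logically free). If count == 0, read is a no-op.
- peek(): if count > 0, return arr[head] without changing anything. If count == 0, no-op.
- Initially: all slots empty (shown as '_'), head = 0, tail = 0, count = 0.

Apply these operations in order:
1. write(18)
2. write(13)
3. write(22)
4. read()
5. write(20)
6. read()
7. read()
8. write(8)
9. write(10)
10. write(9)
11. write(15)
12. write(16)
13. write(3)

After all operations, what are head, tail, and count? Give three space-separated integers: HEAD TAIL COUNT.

After op 1 (write(18)): arr=[18 _ _ _ _ _] head=0 tail=1 count=1
After op 2 (write(13)): arr=[18 13 _ _ _ _] head=0 tail=2 count=2
After op 3 (write(22)): arr=[18 13 22 _ _ _] head=0 tail=3 count=3
After op 4 (read()): arr=[18 13 22 _ _ _] head=1 tail=3 count=2
After op 5 (write(20)): arr=[18 13 22 20 _ _] head=1 tail=4 count=3
After op 6 (read()): arr=[18 13 22 20 _ _] head=2 tail=4 count=2
After op 7 (read()): arr=[18 13 22 20 _ _] head=3 tail=4 count=1
After op 8 (write(8)): arr=[18 13 22 20 8 _] head=3 tail=5 count=2
After op 9 (write(10)): arr=[18 13 22 20 8 10] head=3 tail=0 count=3
After op 10 (write(9)): arr=[9 13 22 20 8 10] head=3 tail=1 count=4
After op 11 (write(15)): arr=[9 15 22 20 8 10] head=3 tail=2 count=5
After op 12 (write(16)): arr=[9 15 16 20 8 10] head=3 tail=3 count=6
After op 13 (write(3)): arr=[9 15 16 3 8 10] head=4 tail=4 count=6

Answer: 4 4 6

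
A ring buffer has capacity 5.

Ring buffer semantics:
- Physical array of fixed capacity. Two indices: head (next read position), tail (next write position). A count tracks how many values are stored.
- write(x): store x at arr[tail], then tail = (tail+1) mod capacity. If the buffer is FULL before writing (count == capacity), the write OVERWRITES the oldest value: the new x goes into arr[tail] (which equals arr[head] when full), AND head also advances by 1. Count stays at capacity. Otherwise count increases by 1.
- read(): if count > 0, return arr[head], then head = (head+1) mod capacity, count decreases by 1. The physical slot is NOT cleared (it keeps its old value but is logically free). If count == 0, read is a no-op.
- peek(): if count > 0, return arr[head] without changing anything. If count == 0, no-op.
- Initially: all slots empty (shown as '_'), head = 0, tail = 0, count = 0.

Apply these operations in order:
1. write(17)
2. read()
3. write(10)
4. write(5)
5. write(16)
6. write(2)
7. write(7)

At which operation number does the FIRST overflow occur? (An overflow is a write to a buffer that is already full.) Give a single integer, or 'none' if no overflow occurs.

Answer: none

Derivation:
After op 1 (write(17)): arr=[17 _ _ _ _] head=0 tail=1 count=1
After op 2 (read()): arr=[17 _ _ _ _] head=1 tail=1 count=0
After op 3 (write(10)): arr=[17 10 _ _ _] head=1 tail=2 count=1
After op 4 (write(5)): arr=[17 10 5 _ _] head=1 tail=3 count=2
After op 5 (write(16)): arr=[17 10 5 16 _] head=1 tail=4 count=3
After op 6 (write(2)): arr=[17 10 5 16 2] head=1 tail=0 count=4
After op 7 (write(7)): arr=[7 10 5 16 2] head=1 tail=1 count=5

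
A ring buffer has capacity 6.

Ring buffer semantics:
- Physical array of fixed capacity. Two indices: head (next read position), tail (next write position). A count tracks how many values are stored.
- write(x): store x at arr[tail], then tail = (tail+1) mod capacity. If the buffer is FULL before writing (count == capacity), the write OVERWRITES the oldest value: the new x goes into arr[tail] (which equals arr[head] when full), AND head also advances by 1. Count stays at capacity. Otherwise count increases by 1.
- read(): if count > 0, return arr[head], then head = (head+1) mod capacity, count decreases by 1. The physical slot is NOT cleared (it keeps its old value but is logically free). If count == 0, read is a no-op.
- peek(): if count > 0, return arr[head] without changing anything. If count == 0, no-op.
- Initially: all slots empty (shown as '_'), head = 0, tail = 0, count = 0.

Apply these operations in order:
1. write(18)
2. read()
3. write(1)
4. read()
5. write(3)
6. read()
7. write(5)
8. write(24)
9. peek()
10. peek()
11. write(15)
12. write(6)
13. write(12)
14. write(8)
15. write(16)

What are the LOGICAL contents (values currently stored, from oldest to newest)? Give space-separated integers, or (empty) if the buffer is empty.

Answer: 24 15 6 12 8 16

Derivation:
After op 1 (write(18)): arr=[18 _ _ _ _ _] head=0 tail=1 count=1
After op 2 (read()): arr=[18 _ _ _ _ _] head=1 tail=1 count=0
After op 3 (write(1)): arr=[18 1 _ _ _ _] head=1 tail=2 count=1
After op 4 (read()): arr=[18 1 _ _ _ _] head=2 tail=2 count=0
After op 5 (write(3)): arr=[18 1 3 _ _ _] head=2 tail=3 count=1
After op 6 (read()): arr=[18 1 3 _ _ _] head=3 tail=3 count=0
After op 7 (write(5)): arr=[18 1 3 5 _ _] head=3 tail=4 count=1
After op 8 (write(24)): arr=[18 1 3 5 24 _] head=3 tail=5 count=2
After op 9 (peek()): arr=[18 1 3 5 24 _] head=3 tail=5 count=2
After op 10 (peek()): arr=[18 1 3 5 24 _] head=3 tail=5 count=2
After op 11 (write(15)): arr=[18 1 3 5 24 15] head=3 tail=0 count=3
After op 12 (write(6)): arr=[6 1 3 5 24 15] head=3 tail=1 count=4
After op 13 (write(12)): arr=[6 12 3 5 24 15] head=3 tail=2 count=5
After op 14 (write(8)): arr=[6 12 8 5 24 15] head=3 tail=3 count=6
After op 15 (write(16)): arr=[6 12 8 16 24 15] head=4 tail=4 count=6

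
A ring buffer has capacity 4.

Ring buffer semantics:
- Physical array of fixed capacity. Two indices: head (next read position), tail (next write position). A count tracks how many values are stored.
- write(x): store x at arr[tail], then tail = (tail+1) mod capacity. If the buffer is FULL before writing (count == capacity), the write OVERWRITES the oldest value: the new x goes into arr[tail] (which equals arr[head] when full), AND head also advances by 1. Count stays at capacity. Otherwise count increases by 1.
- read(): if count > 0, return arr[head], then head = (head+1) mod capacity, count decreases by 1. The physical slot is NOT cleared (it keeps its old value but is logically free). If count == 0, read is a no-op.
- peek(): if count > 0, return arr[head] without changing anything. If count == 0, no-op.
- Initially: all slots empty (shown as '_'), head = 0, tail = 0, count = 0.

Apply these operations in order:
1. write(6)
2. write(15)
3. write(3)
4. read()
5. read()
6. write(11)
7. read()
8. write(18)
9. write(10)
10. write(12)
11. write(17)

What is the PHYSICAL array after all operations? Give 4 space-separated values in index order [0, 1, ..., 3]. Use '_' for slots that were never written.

Answer: 18 10 12 17

Derivation:
After op 1 (write(6)): arr=[6 _ _ _] head=0 tail=1 count=1
After op 2 (write(15)): arr=[6 15 _ _] head=0 tail=2 count=2
After op 3 (write(3)): arr=[6 15 3 _] head=0 tail=3 count=3
After op 4 (read()): arr=[6 15 3 _] head=1 tail=3 count=2
After op 5 (read()): arr=[6 15 3 _] head=2 tail=3 count=1
After op 6 (write(11)): arr=[6 15 3 11] head=2 tail=0 count=2
After op 7 (read()): arr=[6 15 3 11] head=3 tail=0 count=1
After op 8 (write(18)): arr=[18 15 3 11] head=3 tail=1 count=2
After op 9 (write(10)): arr=[18 10 3 11] head=3 tail=2 count=3
After op 10 (write(12)): arr=[18 10 12 11] head=3 tail=3 count=4
After op 11 (write(17)): arr=[18 10 12 17] head=0 tail=0 count=4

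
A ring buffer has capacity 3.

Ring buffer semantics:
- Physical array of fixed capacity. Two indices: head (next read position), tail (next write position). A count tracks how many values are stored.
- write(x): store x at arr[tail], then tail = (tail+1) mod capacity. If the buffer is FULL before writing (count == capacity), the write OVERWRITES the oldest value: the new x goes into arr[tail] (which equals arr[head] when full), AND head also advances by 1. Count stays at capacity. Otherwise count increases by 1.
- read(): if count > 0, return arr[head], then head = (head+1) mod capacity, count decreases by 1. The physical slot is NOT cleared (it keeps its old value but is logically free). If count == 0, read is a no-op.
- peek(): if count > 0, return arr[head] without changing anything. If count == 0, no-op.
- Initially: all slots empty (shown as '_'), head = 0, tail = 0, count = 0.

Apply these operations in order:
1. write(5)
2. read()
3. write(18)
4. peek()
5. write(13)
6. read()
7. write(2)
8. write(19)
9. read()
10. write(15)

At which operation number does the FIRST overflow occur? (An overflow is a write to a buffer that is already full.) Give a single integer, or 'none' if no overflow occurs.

After op 1 (write(5)): arr=[5 _ _] head=0 tail=1 count=1
After op 2 (read()): arr=[5 _ _] head=1 tail=1 count=0
After op 3 (write(18)): arr=[5 18 _] head=1 tail=2 count=1
After op 4 (peek()): arr=[5 18 _] head=1 tail=2 count=1
After op 5 (write(13)): arr=[5 18 13] head=1 tail=0 count=2
After op 6 (read()): arr=[5 18 13] head=2 tail=0 count=1
After op 7 (write(2)): arr=[2 18 13] head=2 tail=1 count=2
After op 8 (write(19)): arr=[2 19 13] head=2 tail=2 count=3
After op 9 (read()): arr=[2 19 13] head=0 tail=2 count=2
After op 10 (write(15)): arr=[2 19 15] head=0 tail=0 count=3

Answer: none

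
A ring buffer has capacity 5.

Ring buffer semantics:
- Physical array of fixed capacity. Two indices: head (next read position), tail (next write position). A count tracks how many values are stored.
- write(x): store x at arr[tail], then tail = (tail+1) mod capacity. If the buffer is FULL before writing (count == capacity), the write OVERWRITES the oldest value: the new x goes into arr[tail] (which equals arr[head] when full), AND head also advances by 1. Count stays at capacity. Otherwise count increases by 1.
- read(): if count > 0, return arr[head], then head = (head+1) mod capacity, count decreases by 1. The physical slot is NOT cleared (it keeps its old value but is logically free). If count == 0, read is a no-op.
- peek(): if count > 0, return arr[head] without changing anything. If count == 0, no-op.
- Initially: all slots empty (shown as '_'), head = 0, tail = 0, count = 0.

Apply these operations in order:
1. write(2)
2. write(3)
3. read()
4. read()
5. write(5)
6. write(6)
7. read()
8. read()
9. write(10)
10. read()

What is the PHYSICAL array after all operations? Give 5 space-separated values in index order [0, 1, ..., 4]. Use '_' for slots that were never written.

Answer: 2 3 5 6 10

Derivation:
After op 1 (write(2)): arr=[2 _ _ _ _] head=0 tail=1 count=1
After op 2 (write(3)): arr=[2 3 _ _ _] head=0 tail=2 count=2
After op 3 (read()): arr=[2 3 _ _ _] head=1 tail=2 count=1
After op 4 (read()): arr=[2 3 _ _ _] head=2 tail=2 count=0
After op 5 (write(5)): arr=[2 3 5 _ _] head=2 tail=3 count=1
After op 6 (write(6)): arr=[2 3 5 6 _] head=2 tail=4 count=2
After op 7 (read()): arr=[2 3 5 6 _] head=3 tail=4 count=1
After op 8 (read()): arr=[2 3 5 6 _] head=4 tail=4 count=0
After op 9 (write(10)): arr=[2 3 5 6 10] head=4 tail=0 count=1
After op 10 (read()): arr=[2 3 5 6 10] head=0 tail=0 count=0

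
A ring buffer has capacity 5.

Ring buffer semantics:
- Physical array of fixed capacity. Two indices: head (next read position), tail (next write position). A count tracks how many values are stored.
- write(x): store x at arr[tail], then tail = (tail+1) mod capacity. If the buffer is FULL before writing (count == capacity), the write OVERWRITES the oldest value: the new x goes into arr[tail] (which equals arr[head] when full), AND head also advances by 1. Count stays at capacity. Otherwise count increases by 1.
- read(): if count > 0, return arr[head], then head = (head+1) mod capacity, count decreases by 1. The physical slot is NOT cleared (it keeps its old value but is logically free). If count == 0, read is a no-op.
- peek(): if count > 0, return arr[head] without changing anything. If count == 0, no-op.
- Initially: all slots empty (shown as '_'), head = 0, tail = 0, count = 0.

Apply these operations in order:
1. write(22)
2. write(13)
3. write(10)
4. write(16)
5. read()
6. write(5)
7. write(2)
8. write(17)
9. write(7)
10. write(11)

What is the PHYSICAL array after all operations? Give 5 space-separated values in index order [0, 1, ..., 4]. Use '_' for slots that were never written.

Answer: 2 17 7 11 5

Derivation:
After op 1 (write(22)): arr=[22 _ _ _ _] head=0 tail=1 count=1
After op 2 (write(13)): arr=[22 13 _ _ _] head=0 tail=2 count=2
After op 3 (write(10)): arr=[22 13 10 _ _] head=0 tail=3 count=3
After op 4 (write(16)): arr=[22 13 10 16 _] head=0 tail=4 count=4
After op 5 (read()): arr=[22 13 10 16 _] head=1 tail=4 count=3
After op 6 (write(5)): arr=[22 13 10 16 5] head=1 tail=0 count=4
After op 7 (write(2)): arr=[2 13 10 16 5] head=1 tail=1 count=5
After op 8 (write(17)): arr=[2 17 10 16 5] head=2 tail=2 count=5
After op 9 (write(7)): arr=[2 17 7 16 5] head=3 tail=3 count=5
After op 10 (write(11)): arr=[2 17 7 11 5] head=4 tail=4 count=5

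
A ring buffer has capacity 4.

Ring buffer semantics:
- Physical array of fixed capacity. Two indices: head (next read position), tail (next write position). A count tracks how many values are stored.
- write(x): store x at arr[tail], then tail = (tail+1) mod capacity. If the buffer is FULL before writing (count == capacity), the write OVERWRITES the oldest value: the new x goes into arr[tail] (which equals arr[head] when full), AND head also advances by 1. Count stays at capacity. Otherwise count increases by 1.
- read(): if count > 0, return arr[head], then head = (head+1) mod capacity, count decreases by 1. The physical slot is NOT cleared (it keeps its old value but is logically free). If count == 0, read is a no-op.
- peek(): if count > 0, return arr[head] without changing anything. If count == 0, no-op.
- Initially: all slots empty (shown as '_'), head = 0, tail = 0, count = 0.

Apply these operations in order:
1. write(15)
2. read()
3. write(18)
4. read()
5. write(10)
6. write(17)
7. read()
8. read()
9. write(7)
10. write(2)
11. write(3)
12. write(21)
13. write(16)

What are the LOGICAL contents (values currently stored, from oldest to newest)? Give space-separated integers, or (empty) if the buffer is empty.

After op 1 (write(15)): arr=[15 _ _ _] head=0 tail=1 count=1
After op 2 (read()): arr=[15 _ _ _] head=1 tail=1 count=0
After op 3 (write(18)): arr=[15 18 _ _] head=1 tail=2 count=1
After op 4 (read()): arr=[15 18 _ _] head=2 tail=2 count=0
After op 5 (write(10)): arr=[15 18 10 _] head=2 tail=3 count=1
After op 6 (write(17)): arr=[15 18 10 17] head=2 tail=0 count=2
After op 7 (read()): arr=[15 18 10 17] head=3 tail=0 count=1
After op 8 (read()): arr=[15 18 10 17] head=0 tail=0 count=0
After op 9 (write(7)): arr=[7 18 10 17] head=0 tail=1 count=1
After op 10 (write(2)): arr=[7 2 10 17] head=0 tail=2 count=2
After op 11 (write(3)): arr=[7 2 3 17] head=0 tail=3 count=3
After op 12 (write(21)): arr=[7 2 3 21] head=0 tail=0 count=4
After op 13 (write(16)): arr=[16 2 3 21] head=1 tail=1 count=4

Answer: 2 3 21 16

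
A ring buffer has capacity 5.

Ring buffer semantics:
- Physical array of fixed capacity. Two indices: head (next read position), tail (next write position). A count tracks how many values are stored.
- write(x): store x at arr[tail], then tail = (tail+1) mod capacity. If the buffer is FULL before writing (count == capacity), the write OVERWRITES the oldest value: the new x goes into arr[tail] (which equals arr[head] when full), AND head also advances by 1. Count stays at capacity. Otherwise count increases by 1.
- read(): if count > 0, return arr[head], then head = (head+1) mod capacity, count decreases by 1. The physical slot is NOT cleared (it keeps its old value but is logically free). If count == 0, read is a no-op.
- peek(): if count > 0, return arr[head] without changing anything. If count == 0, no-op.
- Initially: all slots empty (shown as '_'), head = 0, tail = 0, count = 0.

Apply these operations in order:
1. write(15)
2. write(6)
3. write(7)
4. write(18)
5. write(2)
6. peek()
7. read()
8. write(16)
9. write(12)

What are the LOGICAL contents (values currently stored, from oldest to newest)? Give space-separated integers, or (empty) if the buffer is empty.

Answer: 7 18 2 16 12

Derivation:
After op 1 (write(15)): arr=[15 _ _ _ _] head=0 tail=1 count=1
After op 2 (write(6)): arr=[15 6 _ _ _] head=0 tail=2 count=2
After op 3 (write(7)): arr=[15 6 7 _ _] head=0 tail=3 count=3
After op 4 (write(18)): arr=[15 6 7 18 _] head=0 tail=4 count=4
After op 5 (write(2)): arr=[15 6 7 18 2] head=0 tail=0 count=5
After op 6 (peek()): arr=[15 6 7 18 2] head=0 tail=0 count=5
After op 7 (read()): arr=[15 6 7 18 2] head=1 tail=0 count=4
After op 8 (write(16)): arr=[16 6 7 18 2] head=1 tail=1 count=5
After op 9 (write(12)): arr=[16 12 7 18 2] head=2 tail=2 count=5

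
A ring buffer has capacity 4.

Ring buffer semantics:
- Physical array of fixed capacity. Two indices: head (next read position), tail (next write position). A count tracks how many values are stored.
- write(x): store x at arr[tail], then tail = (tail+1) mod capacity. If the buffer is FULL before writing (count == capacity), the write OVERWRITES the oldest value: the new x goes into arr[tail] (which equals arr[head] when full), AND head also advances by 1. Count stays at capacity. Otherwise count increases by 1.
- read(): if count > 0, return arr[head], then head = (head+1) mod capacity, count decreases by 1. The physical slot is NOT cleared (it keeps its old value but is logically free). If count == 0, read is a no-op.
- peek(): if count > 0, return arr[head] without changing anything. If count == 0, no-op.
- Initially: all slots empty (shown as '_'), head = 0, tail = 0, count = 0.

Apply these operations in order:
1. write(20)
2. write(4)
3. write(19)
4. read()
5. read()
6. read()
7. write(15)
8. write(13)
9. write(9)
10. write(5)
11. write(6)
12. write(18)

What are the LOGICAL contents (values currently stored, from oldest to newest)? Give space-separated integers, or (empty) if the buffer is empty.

Answer: 9 5 6 18

Derivation:
After op 1 (write(20)): arr=[20 _ _ _] head=0 tail=1 count=1
After op 2 (write(4)): arr=[20 4 _ _] head=0 tail=2 count=2
After op 3 (write(19)): arr=[20 4 19 _] head=0 tail=3 count=3
After op 4 (read()): arr=[20 4 19 _] head=1 tail=3 count=2
After op 5 (read()): arr=[20 4 19 _] head=2 tail=3 count=1
After op 6 (read()): arr=[20 4 19 _] head=3 tail=3 count=0
After op 7 (write(15)): arr=[20 4 19 15] head=3 tail=0 count=1
After op 8 (write(13)): arr=[13 4 19 15] head=3 tail=1 count=2
After op 9 (write(9)): arr=[13 9 19 15] head=3 tail=2 count=3
After op 10 (write(5)): arr=[13 9 5 15] head=3 tail=3 count=4
After op 11 (write(6)): arr=[13 9 5 6] head=0 tail=0 count=4
After op 12 (write(18)): arr=[18 9 5 6] head=1 tail=1 count=4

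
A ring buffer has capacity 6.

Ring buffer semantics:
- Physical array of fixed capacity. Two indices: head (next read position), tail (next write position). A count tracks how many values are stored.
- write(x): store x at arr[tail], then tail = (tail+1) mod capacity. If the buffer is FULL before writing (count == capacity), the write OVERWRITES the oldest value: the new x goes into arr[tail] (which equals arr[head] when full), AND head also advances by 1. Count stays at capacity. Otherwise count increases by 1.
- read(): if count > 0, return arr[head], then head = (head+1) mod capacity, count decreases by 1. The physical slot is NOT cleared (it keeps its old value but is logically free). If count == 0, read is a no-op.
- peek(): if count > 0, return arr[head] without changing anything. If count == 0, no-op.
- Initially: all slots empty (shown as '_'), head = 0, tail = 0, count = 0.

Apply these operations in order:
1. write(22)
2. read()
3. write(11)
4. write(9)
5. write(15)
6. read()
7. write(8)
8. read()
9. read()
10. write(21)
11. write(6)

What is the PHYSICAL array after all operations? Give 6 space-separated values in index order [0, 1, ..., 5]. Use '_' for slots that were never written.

After op 1 (write(22)): arr=[22 _ _ _ _ _] head=0 tail=1 count=1
After op 2 (read()): arr=[22 _ _ _ _ _] head=1 tail=1 count=0
After op 3 (write(11)): arr=[22 11 _ _ _ _] head=1 tail=2 count=1
After op 4 (write(9)): arr=[22 11 9 _ _ _] head=1 tail=3 count=2
After op 5 (write(15)): arr=[22 11 9 15 _ _] head=1 tail=4 count=3
After op 6 (read()): arr=[22 11 9 15 _ _] head=2 tail=4 count=2
After op 7 (write(8)): arr=[22 11 9 15 8 _] head=2 tail=5 count=3
After op 8 (read()): arr=[22 11 9 15 8 _] head=3 tail=5 count=2
After op 9 (read()): arr=[22 11 9 15 8 _] head=4 tail=5 count=1
After op 10 (write(21)): arr=[22 11 9 15 8 21] head=4 tail=0 count=2
After op 11 (write(6)): arr=[6 11 9 15 8 21] head=4 tail=1 count=3

Answer: 6 11 9 15 8 21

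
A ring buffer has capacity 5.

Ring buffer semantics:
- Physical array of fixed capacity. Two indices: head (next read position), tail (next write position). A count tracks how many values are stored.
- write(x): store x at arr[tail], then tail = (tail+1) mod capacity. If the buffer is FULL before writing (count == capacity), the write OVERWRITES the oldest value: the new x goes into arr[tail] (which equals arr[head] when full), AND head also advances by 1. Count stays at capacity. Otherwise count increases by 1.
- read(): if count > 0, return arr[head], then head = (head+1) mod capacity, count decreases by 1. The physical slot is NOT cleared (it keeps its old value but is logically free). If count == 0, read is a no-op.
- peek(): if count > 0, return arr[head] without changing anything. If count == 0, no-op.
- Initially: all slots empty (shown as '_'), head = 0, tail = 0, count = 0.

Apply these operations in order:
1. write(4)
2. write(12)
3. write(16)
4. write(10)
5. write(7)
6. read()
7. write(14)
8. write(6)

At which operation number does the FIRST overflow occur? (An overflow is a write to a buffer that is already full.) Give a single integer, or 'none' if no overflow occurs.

Answer: 8

Derivation:
After op 1 (write(4)): arr=[4 _ _ _ _] head=0 tail=1 count=1
After op 2 (write(12)): arr=[4 12 _ _ _] head=0 tail=2 count=2
After op 3 (write(16)): arr=[4 12 16 _ _] head=0 tail=3 count=3
After op 4 (write(10)): arr=[4 12 16 10 _] head=0 tail=4 count=4
After op 5 (write(7)): arr=[4 12 16 10 7] head=0 tail=0 count=5
After op 6 (read()): arr=[4 12 16 10 7] head=1 tail=0 count=4
After op 7 (write(14)): arr=[14 12 16 10 7] head=1 tail=1 count=5
After op 8 (write(6)): arr=[14 6 16 10 7] head=2 tail=2 count=5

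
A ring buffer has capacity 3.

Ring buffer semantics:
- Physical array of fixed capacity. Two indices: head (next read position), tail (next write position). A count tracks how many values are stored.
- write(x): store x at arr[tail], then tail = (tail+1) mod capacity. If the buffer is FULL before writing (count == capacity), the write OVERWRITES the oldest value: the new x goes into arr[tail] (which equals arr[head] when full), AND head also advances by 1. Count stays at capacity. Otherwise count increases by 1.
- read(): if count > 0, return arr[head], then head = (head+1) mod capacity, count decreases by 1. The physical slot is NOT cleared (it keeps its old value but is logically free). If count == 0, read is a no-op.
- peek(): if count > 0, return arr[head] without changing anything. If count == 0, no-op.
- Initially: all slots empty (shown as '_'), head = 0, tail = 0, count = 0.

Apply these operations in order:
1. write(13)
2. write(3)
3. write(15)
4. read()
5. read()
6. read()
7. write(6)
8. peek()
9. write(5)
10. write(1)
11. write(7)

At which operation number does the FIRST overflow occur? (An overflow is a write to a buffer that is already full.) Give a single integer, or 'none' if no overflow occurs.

Answer: 11

Derivation:
After op 1 (write(13)): arr=[13 _ _] head=0 tail=1 count=1
After op 2 (write(3)): arr=[13 3 _] head=0 tail=2 count=2
After op 3 (write(15)): arr=[13 3 15] head=0 tail=0 count=3
After op 4 (read()): arr=[13 3 15] head=1 tail=0 count=2
After op 5 (read()): arr=[13 3 15] head=2 tail=0 count=1
After op 6 (read()): arr=[13 3 15] head=0 tail=0 count=0
After op 7 (write(6)): arr=[6 3 15] head=0 tail=1 count=1
After op 8 (peek()): arr=[6 3 15] head=0 tail=1 count=1
After op 9 (write(5)): arr=[6 5 15] head=0 tail=2 count=2
After op 10 (write(1)): arr=[6 5 1] head=0 tail=0 count=3
After op 11 (write(7)): arr=[7 5 1] head=1 tail=1 count=3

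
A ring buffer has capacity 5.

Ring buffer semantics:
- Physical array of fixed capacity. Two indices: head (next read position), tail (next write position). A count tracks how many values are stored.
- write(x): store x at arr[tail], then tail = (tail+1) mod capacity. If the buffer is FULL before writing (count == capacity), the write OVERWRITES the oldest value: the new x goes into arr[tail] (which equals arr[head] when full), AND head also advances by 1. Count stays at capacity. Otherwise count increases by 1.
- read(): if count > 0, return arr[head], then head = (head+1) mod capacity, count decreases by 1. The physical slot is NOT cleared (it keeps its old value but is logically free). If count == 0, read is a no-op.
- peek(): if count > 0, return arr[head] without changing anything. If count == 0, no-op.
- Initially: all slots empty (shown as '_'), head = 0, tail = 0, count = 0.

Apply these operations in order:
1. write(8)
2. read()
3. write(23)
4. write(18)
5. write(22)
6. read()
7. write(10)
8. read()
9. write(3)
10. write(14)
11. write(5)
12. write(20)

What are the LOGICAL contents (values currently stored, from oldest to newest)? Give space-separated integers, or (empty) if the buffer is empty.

After op 1 (write(8)): arr=[8 _ _ _ _] head=0 tail=1 count=1
After op 2 (read()): arr=[8 _ _ _ _] head=1 tail=1 count=0
After op 3 (write(23)): arr=[8 23 _ _ _] head=1 tail=2 count=1
After op 4 (write(18)): arr=[8 23 18 _ _] head=1 tail=3 count=2
After op 5 (write(22)): arr=[8 23 18 22 _] head=1 tail=4 count=3
After op 6 (read()): arr=[8 23 18 22 _] head=2 tail=4 count=2
After op 7 (write(10)): arr=[8 23 18 22 10] head=2 tail=0 count=3
After op 8 (read()): arr=[8 23 18 22 10] head=3 tail=0 count=2
After op 9 (write(3)): arr=[3 23 18 22 10] head=3 tail=1 count=3
After op 10 (write(14)): arr=[3 14 18 22 10] head=3 tail=2 count=4
After op 11 (write(5)): arr=[3 14 5 22 10] head=3 tail=3 count=5
After op 12 (write(20)): arr=[3 14 5 20 10] head=4 tail=4 count=5

Answer: 10 3 14 5 20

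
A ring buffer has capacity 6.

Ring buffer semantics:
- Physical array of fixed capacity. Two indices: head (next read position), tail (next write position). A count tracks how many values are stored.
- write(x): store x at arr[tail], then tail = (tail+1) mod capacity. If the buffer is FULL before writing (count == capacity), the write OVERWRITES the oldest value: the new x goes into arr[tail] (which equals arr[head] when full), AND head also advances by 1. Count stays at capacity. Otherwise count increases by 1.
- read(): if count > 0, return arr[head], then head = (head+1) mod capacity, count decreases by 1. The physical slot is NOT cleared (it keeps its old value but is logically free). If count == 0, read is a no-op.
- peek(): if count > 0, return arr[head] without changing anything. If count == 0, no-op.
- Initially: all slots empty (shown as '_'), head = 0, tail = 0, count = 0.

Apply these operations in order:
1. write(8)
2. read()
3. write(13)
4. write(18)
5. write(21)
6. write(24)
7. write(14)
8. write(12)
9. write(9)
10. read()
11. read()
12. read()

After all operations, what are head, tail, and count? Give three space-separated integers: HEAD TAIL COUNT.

Answer: 5 2 3

Derivation:
After op 1 (write(8)): arr=[8 _ _ _ _ _] head=0 tail=1 count=1
After op 2 (read()): arr=[8 _ _ _ _ _] head=1 tail=1 count=0
After op 3 (write(13)): arr=[8 13 _ _ _ _] head=1 tail=2 count=1
After op 4 (write(18)): arr=[8 13 18 _ _ _] head=1 tail=3 count=2
After op 5 (write(21)): arr=[8 13 18 21 _ _] head=1 tail=4 count=3
After op 6 (write(24)): arr=[8 13 18 21 24 _] head=1 tail=5 count=4
After op 7 (write(14)): arr=[8 13 18 21 24 14] head=1 tail=0 count=5
After op 8 (write(12)): arr=[12 13 18 21 24 14] head=1 tail=1 count=6
After op 9 (write(9)): arr=[12 9 18 21 24 14] head=2 tail=2 count=6
After op 10 (read()): arr=[12 9 18 21 24 14] head=3 tail=2 count=5
After op 11 (read()): arr=[12 9 18 21 24 14] head=4 tail=2 count=4
After op 12 (read()): arr=[12 9 18 21 24 14] head=5 tail=2 count=3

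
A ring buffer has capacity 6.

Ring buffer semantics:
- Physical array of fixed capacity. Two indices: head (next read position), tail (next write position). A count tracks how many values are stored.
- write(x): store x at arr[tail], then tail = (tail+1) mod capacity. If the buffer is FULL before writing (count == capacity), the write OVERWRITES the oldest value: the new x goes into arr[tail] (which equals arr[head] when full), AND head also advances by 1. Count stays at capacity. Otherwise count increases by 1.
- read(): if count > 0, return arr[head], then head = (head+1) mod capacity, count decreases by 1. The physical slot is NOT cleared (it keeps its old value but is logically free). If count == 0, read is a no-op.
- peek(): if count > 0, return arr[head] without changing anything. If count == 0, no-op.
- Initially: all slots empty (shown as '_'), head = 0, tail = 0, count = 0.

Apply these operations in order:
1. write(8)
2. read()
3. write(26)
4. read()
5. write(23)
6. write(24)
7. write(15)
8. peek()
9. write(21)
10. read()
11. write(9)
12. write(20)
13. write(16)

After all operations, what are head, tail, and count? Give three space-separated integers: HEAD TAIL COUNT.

Answer: 3 3 6

Derivation:
After op 1 (write(8)): arr=[8 _ _ _ _ _] head=0 tail=1 count=1
After op 2 (read()): arr=[8 _ _ _ _ _] head=1 tail=1 count=0
After op 3 (write(26)): arr=[8 26 _ _ _ _] head=1 tail=2 count=1
After op 4 (read()): arr=[8 26 _ _ _ _] head=2 tail=2 count=0
After op 5 (write(23)): arr=[8 26 23 _ _ _] head=2 tail=3 count=1
After op 6 (write(24)): arr=[8 26 23 24 _ _] head=2 tail=4 count=2
After op 7 (write(15)): arr=[8 26 23 24 15 _] head=2 tail=5 count=3
After op 8 (peek()): arr=[8 26 23 24 15 _] head=2 tail=5 count=3
After op 9 (write(21)): arr=[8 26 23 24 15 21] head=2 tail=0 count=4
After op 10 (read()): arr=[8 26 23 24 15 21] head=3 tail=0 count=3
After op 11 (write(9)): arr=[9 26 23 24 15 21] head=3 tail=1 count=4
After op 12 (write(20)): arr=[9 20 23 24 15 21] head=3 tail=2 count=5
After op 13 (write(16)): arr=[9 20 16 24 15 21] head=3 tail=3 count=6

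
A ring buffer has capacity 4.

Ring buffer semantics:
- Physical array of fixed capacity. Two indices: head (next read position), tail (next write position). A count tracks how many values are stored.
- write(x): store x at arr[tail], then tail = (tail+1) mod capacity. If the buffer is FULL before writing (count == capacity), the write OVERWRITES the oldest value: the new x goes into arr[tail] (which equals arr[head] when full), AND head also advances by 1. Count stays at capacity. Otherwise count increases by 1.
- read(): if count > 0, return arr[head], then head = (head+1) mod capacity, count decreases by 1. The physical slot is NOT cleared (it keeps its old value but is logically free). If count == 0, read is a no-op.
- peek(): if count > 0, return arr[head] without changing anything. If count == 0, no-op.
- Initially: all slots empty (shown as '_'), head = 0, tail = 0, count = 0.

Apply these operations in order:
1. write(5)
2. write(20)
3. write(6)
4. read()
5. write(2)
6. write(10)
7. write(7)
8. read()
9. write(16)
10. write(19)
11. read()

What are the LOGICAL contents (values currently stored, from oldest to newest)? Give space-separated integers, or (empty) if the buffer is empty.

Answer: 7 16 19

Derivation:
After op 1 (write(5)): arr=[5 _ _ _] head=0 tail=1 count=1
After op 2 (write(20)): arr=[5 20 _ _] head=0 tail=2 count=2
After op 3 (write(6)): arr=[5 20 6 _] head=0 tail=3 count=3
After op 4 (read()): arr=[5 20 6 _] head=1 tail=3 count=2
After op 5 (write(2)): arr=[5 20 6 2] head=1 tail=0 count=3
After op 6 (write(10)): arr=[10 20 6 2] head=1 tail=1 count=4
After op 7 (write(7)): arr=[10 7 6 2] head=2 tail=2 count=4
After op 8 (read()): arr=[10 7 6 2] head=3 tail=2 count=3
After op 9 (write(16)): arr=[10 7 16 2] head=3 tail=3 count=4
After op 10 (write(19)): arr=[10 7 16 19] head=0 tail=0 count=4
After op 11 (read()): arr=[10 7 16 19] head=1 tail=0 count=3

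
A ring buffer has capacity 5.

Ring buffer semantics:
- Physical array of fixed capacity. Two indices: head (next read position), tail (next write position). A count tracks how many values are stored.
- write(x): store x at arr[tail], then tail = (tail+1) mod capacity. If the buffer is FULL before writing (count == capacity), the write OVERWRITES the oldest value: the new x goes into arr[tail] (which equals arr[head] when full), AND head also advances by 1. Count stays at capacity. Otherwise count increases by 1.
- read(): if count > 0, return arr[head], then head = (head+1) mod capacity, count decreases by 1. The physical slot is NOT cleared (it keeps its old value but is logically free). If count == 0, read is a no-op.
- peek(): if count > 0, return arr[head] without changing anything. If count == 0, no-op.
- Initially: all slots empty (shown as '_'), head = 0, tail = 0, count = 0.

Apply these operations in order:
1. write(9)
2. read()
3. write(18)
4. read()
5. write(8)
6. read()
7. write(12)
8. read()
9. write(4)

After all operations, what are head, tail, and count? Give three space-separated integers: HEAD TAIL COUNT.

Answer: 4 0 1

Derivation:
After op 1 (write(9)): arr=[9 _ _ _ _] head=0 tail=1 count=1
After op 2 (read()): arr=[9 _ _ _ _] head=1 tail=1 count=0
After op 3 (write(18)): arr=[9 18 _ _ _] head=1 tail=2 count=1
After op 4 (read()): arr=[9 18 _ _ _] head=2 tail=2 count=0
After op 5 (write(8)): arr=[9 18 8 _ _] head=2 tail=3 count=1
After op 6 (read()): arr=[9 18 8 _ _] head=3 tail=3 count=0
After op 7 (write(12)): arr=[9 18 8 12 _] head=3 tail=4 count=1
After op 8 (read()): arr=[9 18 8 12 _] head=4 tail=4 count=0
After op 9 (write(4)): arr=[9 18 8 12 4] head=4 tail=0 count=1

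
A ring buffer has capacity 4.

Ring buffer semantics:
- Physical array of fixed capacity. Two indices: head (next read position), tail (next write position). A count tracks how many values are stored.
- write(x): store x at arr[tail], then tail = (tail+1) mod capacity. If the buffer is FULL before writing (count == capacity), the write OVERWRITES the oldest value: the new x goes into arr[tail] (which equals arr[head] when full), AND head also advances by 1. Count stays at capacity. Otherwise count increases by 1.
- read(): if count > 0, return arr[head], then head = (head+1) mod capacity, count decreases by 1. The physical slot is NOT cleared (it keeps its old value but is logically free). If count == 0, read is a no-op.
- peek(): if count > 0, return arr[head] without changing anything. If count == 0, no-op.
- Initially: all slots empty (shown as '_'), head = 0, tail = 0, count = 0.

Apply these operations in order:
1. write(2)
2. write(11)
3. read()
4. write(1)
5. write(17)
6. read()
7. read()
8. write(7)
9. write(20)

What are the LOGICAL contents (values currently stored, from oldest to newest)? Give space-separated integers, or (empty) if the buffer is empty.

Answer: 17 7 20

Derivation:
After op 1 (write(2)): arr=[2 _ _ _] head=0 tail=1 count=1
After op 2 (write(11)): arr=[2 11 _ _] head=0 tail=2 count=2
After op 3 (read()): arr=[2 11 _ _] head=1 tail=2 count=1
After op 4 (write(1)): arr=[2 11 1 _] head=1 tail=3 count=2
After op 5 (write(17)): arr=[2 11 1 17] head=1 tail=0 count=3
After op 6 (read()): arr=[2 11 1 17] head=2 tail=0 count=2
After op 7 (read()): arr=[2 11 1 17] head=3 tail=0 count=1
After op 8 (write(7)): arr=[7 11 1 17] head=3 tail=1 count=2
After op 9 (write(20)): arr=[7 20 1 17] head=3 tail=2 count=3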